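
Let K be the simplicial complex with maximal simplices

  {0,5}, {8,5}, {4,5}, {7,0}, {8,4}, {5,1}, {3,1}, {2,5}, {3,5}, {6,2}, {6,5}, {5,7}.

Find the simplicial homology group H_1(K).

We work with the vertex ordering 0 < 1 < 2 < 3 < 4 < 5 < 6 < 7 < 8. The simplices of K, each written with vertices in increasing order, are:

  0-simplices (9): [0], [1], [2], [3], [4], [5], [6], [7], [8]
  1-simplices (12): [0,5], [0,7], [1,3], [1,5], [2,5], [2,6], [3,5], [4,5], [4,8], [5,6], [5,7], [5,8]

giving chain groups C_0 ≅ Z^9, C_1 ≅ Z^12.

∂_1: C_1 → C_0 sends each edge [p,q] (with p < q) to q − p.
The 9×12 boundary matrix has rank 8 and Smith normal form diag(1,1,1,1,1,1,1,1).

Now H_k = ker ∂_k / im ∂_{k+1}, so:

  H_1: rank ker ∂_1 − rank ∂_2 = (12 − 8) − 0 = 4, and there is no ∂_2, so H_1 ≅ Z^4.

H_1 ≅ Z^4.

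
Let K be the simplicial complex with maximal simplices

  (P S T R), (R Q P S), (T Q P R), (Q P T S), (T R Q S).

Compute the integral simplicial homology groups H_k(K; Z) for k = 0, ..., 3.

Fix the vertex order P < Q < R < S < T and write every simplex with vertices in increasing order. Then dim K = 3 and the simplices of K are:

  0-simplices (5): P, Q, R, S, T
  1-simplices (10): PQ, PR, PS, PT, QR, QS, QT, RS, RT, ST
  2-simplices (10): PQR, PQS, PQT, PRS, PRT, PST, QRS, QRT, QST, RST
  3-simplices (5): PQRS, PQRT, PQST, PRST, QRST

giving chain groups C_0 ≅ Z^5, C_1 ≅ Z^10, C_2 ≅ Z^10, C_3 ≅ Z^5.

Boundary ∂_1: C_1 → C_0 maps an edge to its endpoints' difference, ∂[p,q] = q − p. For instance
  ∂PS = S − P.
This gives a 5×10 integer matrix of rank 4; reducing to Smith normal form yields diagonal entries (1,1,1,1).

Boundary ∂_2: C_2 → C_1 sends each 2-simplex [p,q,r] to [q,r] − [p,r] + [p,q]. For instance
  ∂PQS = QS − PS + PQ,
  ∂PRS = RS − PS + PR.
The 10×10 boundary matrix has rank 6 and Smith normal form diag(1,1,1,1,1,1).

The boundary map ∂_3: C_3 → C_2 sends each 3-simplex σ to the alternating sum Σ_i (−1)^i (σ with its i-th vertex removed). For instance
  ∂PQRT = QRT − PRT + PQT − PQR,
  ∂QRST = RST − QST + QRT − QRS.
This gives a 10×5 integer matrix of rank 4; reducing to Smith normal form yields diagonal entries (1,1,1,1).

Reading off H_k = ker ∂_k / im ∂_{k+1}:

  H_0: rank C_0 − rank ∂_1 = 5 − 4 = 1, and the invariant factors of ∂_1 are all 1, so H_0 = Z.
  H_1: rank ker ∂_1 − rank ∂_2 = (10 − 4) − 6 = 0, and the invariant factors of ∂_2 are all 1, so H_1 = 0.
  H_2: rank ker ∂_2 − rank ∂_3 = (10 − 6) − 4 = 0, and the invariant factors of ∂_3 are all 1, so H_2 = 0.
  H_3: rank ker ∂_3 − rank ∂_4 = (5 − 4) − 0 = 1, and there is no ∂_4, so H_3 = Z.

As a check, the Euler characteristic is 5 − 10 + 10 − 5 = 0, which agrees with 1 − 0 + 0 − 1 = 0.
(K is a triangulation of the 3-sphere S^3.)

H_0 ≅ Z,  H_1 = 0,  H_2 = 0,  H_3 ≅ Z.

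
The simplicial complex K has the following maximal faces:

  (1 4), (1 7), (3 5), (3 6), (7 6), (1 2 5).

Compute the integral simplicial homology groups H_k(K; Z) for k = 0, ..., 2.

H_0 = Z,  H_1 = Z,  H_2 = 0.

K has 7 vertices, 8 edges, 1 triangle.
rank ∂_0 = 0, rank ∂_1 = 6 ⇒ b_0 = 7 − 0 − 6 = 1; all invariant factors of ∂_1 are 1 so no torsion. So H_0 ≅ Z.
rank ∂_1 = 6, rank ∂_2 = 1 ⇒ b_1 = 8 − 6 − 1 = 1; all invariant factors of ∂_2 are 1 so no torsion. So H_1 ≅ Z.
rank ∂_2 = 1, rank ∂_3 = 0 ⇒ b_2 = 1 − 1 − 0 = 0. So H_2 ≅ 0.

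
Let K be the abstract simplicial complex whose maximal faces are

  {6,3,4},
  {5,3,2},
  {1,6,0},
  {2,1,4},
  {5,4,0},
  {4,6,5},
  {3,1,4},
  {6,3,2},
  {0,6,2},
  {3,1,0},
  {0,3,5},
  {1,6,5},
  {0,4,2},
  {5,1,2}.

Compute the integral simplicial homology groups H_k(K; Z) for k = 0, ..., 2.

H_0 ≅ Z,  H_1 ≅ Z^2,  H_2 ≅ Z.

Fix the vertex order 0 < 1 < 2 < 3 < 4 < 5 < 6 and write every simplex with vertices in increasing order. Then dim K = 2 and the simplices of K are:

  0-simplices (7): [0], [1], [2], [3], [4], [5], [6]
  1-simplices (21): [0,1], [0,2], [0,3], [0,4], [0,5], [0,6], [1,2], [1,3], [1,4], [1,5], [1,6], [2,3], [2,4], [2,5], [2,6], [3,4], [3,5], [3,6], [4,5], [4,6], [5,6]
  2-simplices (14): [0,1,3], [0,1,6], [0,2,4], [0,2,6], [0,3,5], [0,4,5], [1,2,4], [1,2,5], [1,3,4], [1,5,6], [2,3,5], [2,3,6], [3,4,6], [4,5,6]

Hence C_0 ≅ Z^7, C_1 ≅ Z^21, C_2 ≅ Z^14.

The boundary map ∂_1: C_1 → C_0 maps an edge to its endpoints' difference, ∂[p,q] = q − p. For instance
  ∂[0,5] = [5] − [0].
The 7×21 boundary matrix has rank 6 and Smith normal form diag(1,1,1,1,1,1).

Boundary ∂_2: C_2 → C_1 acts by ∂[p,q,r] = [q,r] − [p,r] + [p,q]. For instance
  ∂[4,5,6] = [5,6] − [4,6] + [4,5],
  ∂[0,3,5] = [3,5] − [0,5] + [0,3].
The 21×14 boundary matrix has rank 13 and Smith normal form diag(1,1,1,1,1,1,1,1,1,1,1,1,1).

Now H_k = ker ∂_k / im ∂_{k+1}, so:

  H_0: rank C_0 − rank ∂_1 = 7 − 6 = 1, and the invariant factors of ∂_1 are all 1, so H_0 = Z.
  H_1: rank ker ∂_1 − rank ∂_2 = (21 − 6) − 13 = 2, and the invariant factors of ∂_2 are all 1, so H_1 = Z^2.
  H_2: rank ker ∂_2 − rank ∂_3 = (14 − 13) − 0 = 1, and there is no ∂_3, so H_2 = Z.

(K is a triangulation of the torus T^2.)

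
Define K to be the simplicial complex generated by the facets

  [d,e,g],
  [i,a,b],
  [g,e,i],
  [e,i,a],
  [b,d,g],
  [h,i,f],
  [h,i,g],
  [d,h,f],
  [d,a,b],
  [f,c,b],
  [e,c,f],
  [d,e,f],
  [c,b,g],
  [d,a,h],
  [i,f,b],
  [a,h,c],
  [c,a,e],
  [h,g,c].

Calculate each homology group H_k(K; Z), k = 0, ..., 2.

Fix the vertex order a < b < c < d < e < f < g < h < i and write every simplex with vertices in increasing order. Then dim K = 2 and the simplices of K are:

  0-simplices (9): a, b, c, d, e, f, g, h, i
  1-simplices (27): ab, ac, ad, ae, ah, ai, bc, bd, bf, bg, bi, ce, cf, cg, ch, de, df, dg, dh, ef, eg, ei, fh, fi, gh, gi, hi
  2-simplices (18): abd, abi, ace, ach, adh, aei, bcf, bcg, bdg, bfi, cef, cgh, def, deg, dfh, egi, fhi, ghi

so the chain groups are C_0 ≅ Z^9, C_1 ≅ Z^27, C_2 ≅ Z^18.

Boundary ∂_1: C_1 → C_0 sends each edge [p,q] (with p < q) to q − p. For instance
  ∂bi = i − b.
The resulting 9×27 matrix has rank 8, and its Smith normal form has invariant factors (1,1,1,1,1,1,1,1).

∂_2: C_2 → C_1 acts by ∂[p,q,r] = [q,r] − [p,r] + [p,q]. For instance
  ∂aei = ei − ai + ae,
  ∂abd = bd − ad + ab.
As a 27×18 matrix over Z this has rank 17, with invariant factors (1,1,1,1,1,1,1,1,1,1,1,1,1,1,1,1,1).

Now H_k = ker ∂_k / im ∂_{k+1}, so:

  H_0: rank C_0 − rank ∂_1 = 9 − 8 = 1, and the invariant factors of ∂_1 are all 1, so H_0 = Z.
  H_1: rank ker ∂_1 − rank ∂_2 = (27 − 8) − 17 = 2, and the invariant factors of ∂_2 are all 1, so H_1 = Z^2.
  H_2: rank ker ∂_2 − rank ∂_3 = (18 − 17) − 0 = 1, and there is no ∂_3, so H_2 = Z.

As a check, the Euler characteristic is 9 − 27 + 18 = 0, which agrees with 1 − 2 + 1 = 0.

H_0 ≅ Z,  H_1 ≅ Z^2,  H_2 ≅ Z.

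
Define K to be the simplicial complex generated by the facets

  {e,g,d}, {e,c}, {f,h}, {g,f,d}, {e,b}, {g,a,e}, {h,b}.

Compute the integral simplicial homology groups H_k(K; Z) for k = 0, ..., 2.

Fix the vertex order a < b < c < d < e < f < g < h and write every simplex with vertices in increasing order. Then dim K = 2 and the simplices of K are:

  0-simplices (8): a, b, c, d, e, f, g, h
  1-simplices (11): ae, ag, be, bh, ce, de, df, dg, eg, fg, fh
  2-simplices (3): aeg, deg, dfg

giving chain groups C_0 ≅ Z^8, C_1 ≅ Z^11, C_2 ≅ Z^3.

Boundary ∂_1: C_1 → C_0 maps an edge to its endpoints' difference, ∂[p,q] = q − p.
As a 8×11 matrix over Z this has rank 7, with invariant factors (1,1,1,1,1,1,1).

Boundary ∂_2: C_2 → C_1 maps a triangle to the signed sum of its edges. For instance
  ∂dfg = fg − dg + df,
  ∂deg = eg − dg + de.
The 11×3 boundary matrix has rank 3 and Smith normal form diag(1,1,1).

Reading off H_k = ker ∂_k / im ∂_{k+1}:

  H_0: rank C_0 − rank ∂_1 = 8 − 7 = 1, and the invariant factors of ∂_1 are all 1, so H_0 ≅ Z.
  H_1: rank ker ∂_1 − rank ∂_2 = (11 − 7) − 3 = 1, and the invariant factors of ∂_2 are all 1, so H_1 ≅ Z.
  H_2: rank ker ∂_2 − rank ∂_3 = (3 − 3) − 0 = 0, and there is no ∂_3, so H_2 ≅ 0.

H_0 ≅ Z,  H_1 ≅ Z,  H_2 = 0.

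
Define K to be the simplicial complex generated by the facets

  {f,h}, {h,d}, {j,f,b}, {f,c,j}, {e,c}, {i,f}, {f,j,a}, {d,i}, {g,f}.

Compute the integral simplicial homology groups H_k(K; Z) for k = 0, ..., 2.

H_0 ≅ Z,  H_1 ≅ Z,  H_2 = 0.

Order the vertices as a < b < c < d < e < f < g < h < i < j. Listing each simplex with vertices in this order, K has dimension 2 with simplices:

  0-simplices (10): a, b, c, d, e, f, g, h, i, j
  1-simplices (13): af, aj, bf, bj, ce, cf, cj, dh, di, fg, fh, fi, fj
  2-simplices (3): afj, bfj, cfj

so the chain groups are C_0 ≅ Z^10, C_1 ≅ Z^13, C_2 ≅ Z^3.

Boundary ∂_1: C_1 → C_0 is given by ∂[p,q] = [q] − [p]. For instance
  ∂af = f − a.
The 10×13 boundary matrix has rank 9 and Smith normal form diag(1,1,1,1,1,1,1,1,1).

∂_2: C_2 → C_1 maps a triangle to the signed sum of its edges. For instance
  ∂bfj = fj − bj + bf,
  ∂cfj = fj − cj + cf.
As a 13×3 matrix over Z this has rank 3, with invariant factors (1,1,1).

Computing H_k = (kernel of ∂_k) / (image of ∂_{k+1}):

  H_0: rank C_0 − rank ∂_1 = 10 − 9 = 1, and the invariant factors of ∂_1 are all 1, so H_0 = Z.
  H_1: rank ker ∂_1 − rank ∂_2 = (13 − 9) − 3 = 1, and the invariant factors of ∂_2 are all 1, so H_1 = Z.
  H_2: rank ker ∂_2 − rank ∂_3 = (3 − 3) − 0 = 0, and there is no ∂_3, so H_2 = 0.

As a check, the Euler characteristic is 10 − 13 + 3 = 0, which agrees with 1 − 1 + 0 = 0.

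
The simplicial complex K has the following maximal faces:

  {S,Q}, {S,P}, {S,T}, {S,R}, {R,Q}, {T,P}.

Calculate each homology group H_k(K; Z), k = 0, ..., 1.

H_0 = Z,  H_1 = Z^2.

K has 5 vertices, 6 edges.
rank ∂_0 = 0, rank ∂_1 = 4 ⇒ b_0 = 5 − 0 − 4 = 1; all invariant factors of ∂_1 are 1 so no torsion. So H_0 ≅ Z.
rank ∂_1 = 4, rank ∂_2 = 0 ⇒ b_1 = 6 − 4 − 0 = 2. So H_1 ≅ Z^2.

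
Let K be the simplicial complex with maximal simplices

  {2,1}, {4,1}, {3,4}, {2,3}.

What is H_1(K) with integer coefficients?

H_1 = Z.

We work with the vertex ordering 1 < 2 < 3 < 4. The simplices of K, each written with vertices in increasing order, are:

  0-simplices (4): [1], [2], [3], [4]
  1-simplices (4): [1,2], [1,4], [2,3], [3,4]

giving chain groups C_0 ≅ Z^4, C_1 ≅ Z^4.

∂_1: C_1 → C_0 maps an edge to its endpoints' difference, ∂[p,q] = q − p. For instance
  ∂[1,2] = [2] − [1].
The resulting 4×4 matrix has rank 3, and its Smith normal form has invariant factors (1,1,1).

Reading off H_k = ker ∂_k / im ∂_{k+1}:

  H_1: rank ker ∂_1 − rank ∂_2 = (4 − 3) − 0 = 1, and there is no ∂_2, so H_1 = Z.

(K is a triangulation of the circle S^1.)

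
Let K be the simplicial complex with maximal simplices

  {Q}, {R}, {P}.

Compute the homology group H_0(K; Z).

Fix the vertex order P < Q < R and write every simplex with vertices in increasing order. Then dim K = 0 and the simplices of K are:

  0-simplices (3): P, Q, R

giving chain groups C_0 ≅ Z^3.

Computing H_k = (kernel of ∂_k) / (image of ∂_{k+1}):

  H_0: rank C_0 − rank ∂_1 = 3 − 0 = 3, and there is no ∂_1, so H_0 ≅ Z^3.

(K is a triangulation of a set of 3 points.)

H_0 = Z^3.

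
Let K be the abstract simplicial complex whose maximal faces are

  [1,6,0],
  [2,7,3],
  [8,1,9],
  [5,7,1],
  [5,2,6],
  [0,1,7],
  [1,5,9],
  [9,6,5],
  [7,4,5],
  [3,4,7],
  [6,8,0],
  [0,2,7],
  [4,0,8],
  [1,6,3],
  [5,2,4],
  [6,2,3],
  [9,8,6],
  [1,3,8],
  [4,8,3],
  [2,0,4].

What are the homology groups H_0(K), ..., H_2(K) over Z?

H_0 = Z,  H_1 = Z ⊕ Z_2,  H_2 = 0.

Fix the vertex order 0 < 1 < 2 < 3 < 4 < 5 < 6 < 7 < 8 < 9 and write every simplex with vertices in increasing order. Then dim K = 2 and the simplices of K are:

  0-simplices (10): [0], [1], [2], [3], [4], [5], [6], [7], [8], [9]
  1-simplices (30): (30 of them)
  2-simplices (20): (20 of them)

so the chain groups are C_0 ≅ Z^10, C_1 ≅ Z^30, C_2 ≅ Z^20.

∂_1: C_1 → C_0 maps an edge to its endpoints' difference, ∂[p,q] = q − p. For instance
  ∂[1,9] = [9] − [1].
As a 10×30 matrix over Z this has rank 9, with invariant factors (1,1,1,1,1,1,1,1,1).

The boundary map ∂_2: C_2 → C_1 maps a triangle to the signed sum of its edges. For instance
  ∂[1,3,8] = [3,8] − [1,8] + [1,3],
  ∂[0,2,7] = [2,7] − [0,7] + [0,2].
As a 30×20 matrix over Z this has rank 20, with invariant factors (1,1,1,1,1,1,1,1,1,1,1,1,1,1,1,1,1,1,1,2).

From H_k ≅ ker(∂_k) / im(∂_{k+1}) we obtain:

  H_0: rank C_0 − rank ∂_1 = 10 − 9 = 1, and the invariant factors of ∂_1 are all 1, so H_0 = Z.
  H_1: rank ker ∂_1 − rank ∂_2 = (30 − 9) − 20 = 1, and ∂_2 has invariant factor 2 > 1, so H_1 = Z ⊕ Z_2.
  H_2: rank ker ∂_2 − rank ∂_3 = (20 − 20) − 0 = 0, and there is no ∂_3, so H_2 = 0.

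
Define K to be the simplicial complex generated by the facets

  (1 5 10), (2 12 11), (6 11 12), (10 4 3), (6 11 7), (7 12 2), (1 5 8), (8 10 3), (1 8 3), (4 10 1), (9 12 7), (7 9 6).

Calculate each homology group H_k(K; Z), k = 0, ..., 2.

H_0 ≅ Z^2,  H_1 ≅ Z^2,  H_2 = 0.

Fix the vertex order 1 < 2 < 3 < 4 < 5 < 6 < 7 < 8 < 9 < 10 < 11 < 12 and write every simplex with vertices in increasing order. Then dim K = 2 and the simplices of K are:

  0-simplices (12): [1], [2], [3], [4], [5], [6], [7], [8], [9], [10], [11], [12]
  1-simplices (24): (24 of them)
  2-simplices (12): [1,3,8], [1,4,10], [1,5,8], [1,5,10], [2,7,12], [2,11,12], [3,4,10], [3,8,10], [6,7,9], [6,7,11], [6,11,12], [7,9,12]

giving chain groups C_0 ≅ Z^12, C_1 ≅ Z^24, C_2 ≅ Z^12.

The boundary map ∂_1: C_1 → C_0 is given by ∂[p,q] = [q] − [p]. For instance
  ∂[6,7] = [7] − [6].
As a 12×24 matrix over Z this has rank 10, with invariant factors (1,1,1,1,1,1,1,1,1,1).

∂_2: C_2 → C_1 acts by ∂[p,q,r] = [q,r] − [p,r] + [p,q]. For instance
  ∂[1,5,10] = [5,10] − [1,10] + [1,5],
  ∂[2,11,12] = [11,12] − [2,12] + [2,11].
As a 24×12 matrix over Z this has rank 12, with invariant factors (1,1,1,1,1,1,1,1,1,1,1,1).

Computing H_k = (kernel of ∂_k) / (image of ∂_{k+1}):

  H_0: rank C_0 − rank ∂_1 = 12 − 10 = 2, and the invariant factors of ∂_1 are all 1, so H_0 = Z^2.
  H_1: rank ker ∂_1 − rank ∂_2 = (24 − 10) − 12 = 2, and the invariant factors of ∂_2 are all 1, so H_1 = Z^2.
  H_2: rank ker ∂_2 − rank ∂_3 = (12 − 12) − 0 = 0, and there is no ∂_3, so H_2 = 0.

As a check, the Euler characteristic is 12 − 24 + 12 = 0, which agrees with 2 − 2 + 0 = 0.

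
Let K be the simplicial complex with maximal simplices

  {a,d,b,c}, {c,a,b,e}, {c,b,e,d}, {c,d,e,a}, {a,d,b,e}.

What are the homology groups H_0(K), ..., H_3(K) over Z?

We work with the vertex ordering a < b < c < d < e. The simplices of K, each written with vertices in increasing order, are:

  0-simplices (5): a, b, c, d, e
  1-simplices (10): ab, ac, ad, ae, bc, bd, be, cd, ce, de
  2-simplices (10): abc, abd, abe, acd, ace, ade, bcd, bce, bde, cde
  3-simplices (5): abcd, abce, abde, acde, bcde

giving chain groups C_0 ≅ Z^5, C_1 ≅ Z^10, C_2 ≅ Z^10, C_3 ≅ Z^5.

The boundary map ∂_1: C_1 → C_0 sends each edge [p,q] (with p < q) to q − p. For instance
  ∂ab = b − a.
As a 5×10 matrix over Z this has rank 4, with invariant factors (1,1,1,1).

The boundary map ∂_2: C_2 → C_1 sends each 2-simplex [p,q,r] to [q,r] − [p,r] + [p,q]. For instance
  ∂bde = de − be + bd,
  ∂bce = ce − be + bc.
As a 10×10 matrix over Z this has rank 6, with invariant factors (1,1,1,1,1,1).

Boundary ∂_3: C_3 → C_2 sends each 3-simplex σ to the alternating sum Σ_i (−1)^i (σ with its i-th vertex removed). For instance
  ∂bcde = cde − bde + bce − bcd,
  ∂abcd = bcd − acd + abd − abc.
This gives a 10×5 integer matrix of rank 4; reducing to Smith normal form yields diagonal entries (1,1,1,1).

Reading off H_k = ker ∂_k / im ∂_{k+1}:

  H_0: rank C_0 − rank ∂_1 = 5 − 4 = 1, and the invariant factors of ∂_1 are all 1, so H_0 ≅ Z.
  H_1: rank ker ∂_1 − rank ∂_2 = (10 − 4) − 6 = 0, and the invariant factors of ∂_2 are all 1, so H_1 ≅ 0.
  H_2: rank ker ∂_2 − rank ∂_3 = (10 − 6) − 4 = 0, and the invariant factors of ∂_3 are all 1, so H_2 ≅ 0.
  H_3: rank ker ∂_3 − rank ∂_4 = (5 − 4) − 0 = 1, and there is no ∂_4, so H_3 ≅ Z.

H_0 ≅ Z,  H_1 = 0,  H_2 = 0,  H_3 ≅ Z.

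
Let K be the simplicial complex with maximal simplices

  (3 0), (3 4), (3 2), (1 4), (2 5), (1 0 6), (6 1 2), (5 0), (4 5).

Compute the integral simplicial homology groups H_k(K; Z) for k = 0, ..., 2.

H_0 = Z,  H_1 = Z^4,  H_2 = 0.

Order the vertices as 0 < 1 < 2 < 3 < 4 < 5 < 6. Listing each simplex with vertices in this order, K has dimension 2 with simplices:

  0-simplices (7): [0], [1], [2], [3], [4], [5], [6]
  1-simplices (12): [0,1], [0,3], [0,5], [0,6], [1,2], [1,4], [1,6], [2,3], [2,5], [2,6], [3,4], [4,5]
  2-simplices (2): [0,1,6], [1,2,6]

giving chain groups C_0 ≅ Z^7, C_1 ≅ Z^12, C_2 ≅ Z^2.

Boundary ∂_1: C_1 → C_0 sends each edge [p,q] (with p < q) to q − p.
This gives a 7×12 integer matrix of rank 6; reducing to Smith normal form yields diagonal entries (1,1,1,1,1,1).

Boundary ∂_2: C_2 → C_1 maps a triangle to the signed sum of its edges. For instance
  ∂[1,2,6] = [2,6] − [1,6] + [1,2],
  ∂[0,1,6] = [1,6] − [0,6] + [0,1].
As a 12×2 matrix over Z this has rank 2, with invariant factors (1,1).

Computing H_k = (kernel of ∂_k) / (image of ∂_{k+1}):

  H_0: rank C_0 − rank ∂_1 = 7 − 6 = 1, and the invariant factors of ∂_1 are all 1, so H_0 = Z.
  H_1: rank ker ∂_1 − rank ∂_2 = (12 − 6) − 2 = 4, and the invariant factors of ∂_2 are all 1, so H_1 = Z^4.
  H_2: rank ker ∂_2 − rank ∂_3 = (2 − 2) − 0 = 0, and there is no ∂_3, so H_2 = 0.

As a check, the Euler characteristic is 7 − 12 + 2 = -3, which agrees with 1 − 4 + 0 = -3.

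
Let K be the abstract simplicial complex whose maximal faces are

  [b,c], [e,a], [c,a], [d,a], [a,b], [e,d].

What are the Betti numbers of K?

b_0 = 1, b_1 = 2.

Order the vertices as a < b < c < d < e. Listing each simplex with vertices in this order, K has dimension 1 with simplices:

  0-simplices (5): a, b, c, d, e
  1-simplices (6): ab, ac, ad, ae, bc, de

Hence C_0 ≅ Z^5, C_1 ≅ Z^6.

The boundary map ∂_1: C_1 → C_0 maps an edge to its endpoints' difference, ∂[p,q] = q − p. For instance
  ∂ae = e − a.
The 5×6 boundary matrix has rank 4 and Smith normal form diag(1,1,1,1).

Computing H_k = (kernel of ∂_k) / (image of ∂_{k+1}):

  H_0: rank C_0 − rank ∂_1 = 5 − 4 = 1, and the invariant factors of ∂_1 are all 1, so H_0 = Z.
  H_1: rank ker ∂_1 − rank ∂_2 = (6 − 4) − 0 = 2, and there is no ∂_2, so H_1 = Z^2.

Hence the Betti numbers are b_0 = 1, b_1 = 2.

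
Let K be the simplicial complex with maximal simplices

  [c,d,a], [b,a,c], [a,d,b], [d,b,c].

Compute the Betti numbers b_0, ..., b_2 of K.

b_0 = 1, b_1 = 0, b_2 = 1.

Order the vertices as a < b < c < d. Listing each simplex with vertices in this order, K has dimension 2 with simplices:

  0-simplices (4): a, b, c, d
  1-simplices (6): ab, ac, ad, bc, bd, cd
  2-simplices (4): abc, abd, acd, bcd

so the chain groups are C_0 ≅ Z^4, C_1 ≅ Z^6, C_2 ≅ Z^4.

The boundary map ∂_1: C_1 → C_0 maps an edge to its endpoints' difference, ∂[p,q] = q − p. For instance
  ∂cd = d − c.
This gives a 4×6 integer matrix of rank 3; reducing to Smith normal form yields diagonal entries (1,1,1).

Boundary ∂_2: C_2 → C_1 maps a triangle to the signed sum of its edges. For instance
  ∂acd = cd − ad + ac,
  ∂bcd = cd − bd + bc.
As a 6×4 matrix over Z this has rank 3, with invariant factors (1,1,1).

Computing H_k = (kernel of ∂_k) / (image of ∂_{k+1}):

  H_0: rank C_0 − rank ∂_1 = 4 − 3 = 1, and the invariant factors of ∂_1 are all 1, so H_0 ≅ Z.
  H_1: rank ker ∂_1 − rank ∂_2 = (6 − 3) − 3 = 0, and the invariant factors of ∂_2 are all 1, so H_1 ≅ 0.
  H_2: rank ker ∂_2 − rank ∂_3 = (4 − 3) − 0 = 1, and there is no ∂_3, so H_2 ≅ Z.

Hence the Betti numbers are b_0 = 1, b_1 = 0, b_2 = 1.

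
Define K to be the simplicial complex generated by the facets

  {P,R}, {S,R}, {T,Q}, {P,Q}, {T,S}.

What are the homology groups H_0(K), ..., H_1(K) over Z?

Take the total order P < Q < R < S < T on the vertex set. Then K (dimension 1) consists of the simplices:

  0-simplices (5): P, Q, R, S, T
  1-simplices (5): PQ, PR, QT, RS, ST

giving chain groups C_0 ≅ Z^5, C_1 ≅ Z^5.

The boundary map ∂_1: C_1 → C_0 is given by ∂[p,q] = [q] − [p]. For instance
  ∂ST = T − S.
The resulting 5×5 matrix has rank 4, and its Smith normal form has invariant factors (1,1,1,1).

Reading off H_k = ker ∂_k / im ∂_{k+1}:

  H_0: rank C_0 − rank ∂_1 = 5 − 4 = 1, and the invariant factors of ∂_1 are all 1, so H_0 ≅ Z.
  H_1: rank ker ∂_1 − rank ∂_2 = (5 − 4) − 0 = 1, and there is no ∂_2, so H_1 ≅ Z.

H_0 = Z,  H_1 = Z.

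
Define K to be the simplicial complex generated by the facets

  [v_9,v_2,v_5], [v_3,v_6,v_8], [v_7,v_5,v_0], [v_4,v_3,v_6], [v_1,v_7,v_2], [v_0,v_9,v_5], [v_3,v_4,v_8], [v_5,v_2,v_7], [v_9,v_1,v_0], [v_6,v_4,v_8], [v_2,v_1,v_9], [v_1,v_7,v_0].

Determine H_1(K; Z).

K has 10 vertices, 18 edges, 12 triangles.
rank ∂_1 = 8, rank ∂_2 = 10 ⇒ b_1 = 18 − 8 − 10 = 0; all invariant factors of ∂_2 are 1 so no torsion. So H_1 ≅ 0.

H_1 = 0.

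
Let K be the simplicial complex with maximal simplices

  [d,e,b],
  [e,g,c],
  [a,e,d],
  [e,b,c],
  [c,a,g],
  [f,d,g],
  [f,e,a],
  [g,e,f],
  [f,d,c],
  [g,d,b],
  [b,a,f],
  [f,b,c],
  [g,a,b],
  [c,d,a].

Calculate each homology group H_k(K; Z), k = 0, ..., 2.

Fix the vertex order a < b < c < d < e < f < g and write every simplex with vertices in increasing order. Then dim K = 2 and the simplices of K are:

  0-simplices (7): a, b, c, d, e, f, g
  1-simplices (21): ab, ac, ad, ae, af, ag, bc, bd, be, bf, bg, cd, ce, cf, cg, de, df, dg, ef, eg, fg
  2-simplices (14): abf, abg, acd, acg, ade, aef, bce, bcf, bde, bdg, cdf, ceg, dfg, efg

giving chain groups C_0 ≅ Z^7, C_1 ≅ Z^21, C_2 ≅ Z^14.

The boundary map ∂_1: C_1 → C_0 sends each edge [p,q] (with p < q) to q − p.
The 7×21 boundary matrix has rank 6 and Smith normal form diag(1,1,1,1,1,1).

Boundary ∂_2: C_2 → C_1 acts by ∂[p,q,r] = [q,r] − [p,r] + [p,q]. For instance
  ∂aef = ef − af + ae,
  ∂bce = ce − be + bc.
The 21×14 boundary matrix has rank 13 and Smith normal form diag(1,1,1,1,1,1,1,1,1,1,1,1,1).

Now H_k = ker ∂_k / im ∂_{k+1}, so:

  H_0: rank C_0 − rank ∂_1 = 7 − 6 = 1, and the invariant factors of ∂_1 are all 1, so H_0 ≅ Z.
  H_1: rank ker ∂_1 − rank ∂_2 = (21 − 6) − 13 = 2, and the invariant factors of ∂_2 are all 1, so H_1 ≅ Z^2.
  H_2: rank ker ∂_2 − rank ∂_3 = (14 − 13) − 0 = 1, and there is no ∂_3, so H_2 ≅ Z.

H_0 = Z,  H_1 = Z^2,  H_2 = Z.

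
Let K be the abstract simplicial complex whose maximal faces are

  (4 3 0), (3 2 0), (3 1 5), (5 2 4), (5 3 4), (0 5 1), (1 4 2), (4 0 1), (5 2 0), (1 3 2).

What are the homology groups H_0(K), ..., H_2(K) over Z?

We work with the vertex ordering 0 < 1 < 2 < 3 < 4 < 5. The simplices of K, each written with vertices in increasing order, are:

  0-simplices (6): [0], [1], [2], [3], [4], [5]
  1-simplices (15): [0,1], [0,2], [0,3], [0,4], [0,5], [1,2], [1,3], [1,4], [1,5], [2,3], [2,4], [2,5], [3,4], [3,5], [4,5]
  2-simplices (10): [0,1,4], [0,1,5], [0,2,3], [0,2,5], [0,3,4], [1,2,3], [1,2,4], [1,3,5], [2,4,5], [3,4,5]

so the chain groups are C_0 ≅ Z^6, C_1 ≅ Z^15, C_2 ≅ Z^10.

The boundary map ∂_1: C_1 → C_0 sends each edge [p,q] (with p < q) to q − p.
The resulting 6×15 matrix has rank 5, and its Smith normal form has invariant factors (1,1,1,1,1).

Boundary ∂_2: C_2 → C_1 acts by ∂[p,q,r] = [q,r] − [p,r] + [p,q]. For instance
  ∂[1,3,5] = [3,5] − [1,5] + [1,3],
  ∂[2,4,5] = [4,5] − [2,5] + [2,4].
This gives a 15×10 integer matrix of rank 10; reducing to Smith normal form yields diagonal entries (1,1,1,1,1,1,1,1,1,2).

Reading off H_k = ker ∂_k / im ∂_{k+1}:

  H_0: rank C_0 − rank ∂_1 = 6 − 5 = 1, and the invariant factors of ∂_1 are all 1, so H_0 = Z.
  H_1: rank ker ∂_1 − rank ∂_2 = (15 − 5) − 10 = 0, and ∂_2 has invariant factor 2 > 1, so H_1 = Z/2Z.
  H_2: rank ker ∂_2 − rank ∂_3 = (10 − 10) − 0 = 0, and there is no ∂_3, so H_2 = 0.

H_0 ≅ Z,  H_1 ≅ Z/2Z,  H_2 = 0.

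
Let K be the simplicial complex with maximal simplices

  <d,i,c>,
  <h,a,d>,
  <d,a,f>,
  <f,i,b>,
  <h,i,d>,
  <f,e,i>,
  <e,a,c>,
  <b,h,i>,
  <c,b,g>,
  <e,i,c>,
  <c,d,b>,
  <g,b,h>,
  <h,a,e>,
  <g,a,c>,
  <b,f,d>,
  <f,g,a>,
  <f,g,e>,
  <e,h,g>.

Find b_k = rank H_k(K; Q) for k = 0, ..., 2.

b_0 = 1, b_1 = 1, b_2 = 0.

Take the total order a < b < c < d < e < f < g < h < i on the vertex set. Then K (dimension 2) consists of the simplices:

  0-simplices (9): a, b, c, d, e, f, g, h, i
  1-simplices (27): ac, ad, ae, af, ag, ah, bc, bd, bf, bg, bh, bi, cd, ce, cg, ci, df, dh, di, ef, eg, eh, ei, fg, fi, gh, hi
  2-simplices (18): ace, acg, adf, adh, aeh, afg, bcd, bcg, bdf, bfi, bgh, bhi, cdi, cei, dhi, efg, efi, egh

giving chain groups C_0 ≅ Z^9, C_1 ≅ Z^27, C_2 ≅ Z^18.

∂_1: C_1 → C_0 sends each edge [p,q] (with p < q) to q − p.
The resulting 9×27 matrix has rank 8, and its Smith normal form has invariant factors (1,1,1,1,1,1,1,1).

Boundary ∂_2: C_2 → C_1 sends each 2-simplex [p,q,r] to [q,r] − [p,r] + [p,q]. For instance
  ∂aeh = eh − ah + ae,
  ∂bdf = df − bf + bd.
The 27×18 boundary matrix has rank 18 and Smith normal form diag(1,1,1,1,1,1,1,1,1,1,1,1,1,1,1,1,1,2).

Now H_k = ker ∂_k / im ∂_{k+1}, so:

  H_0: rank C_0 − rank ∂_1 = 9 − 8 = 1, and the invariant factors of ∂_1 are all 1, so H_0 = Z.
  H_1: rank ker ∂_1 − rank ∂_2 = (27 − 8) − 18 = 1, and ∂_2 has invariant factor 2 > 1, so H_1 = Z ⊕ Z_2.
  H_2: rank ker ∂_2 − rank ∂_3 = (18 − 18) − 0 = 0, and there is no ∂_3, so H_2 = 0.

As a check, the Euler characteristic is 9 − 27 + 18 = 0, which agrees with 1 − 1 + 0 = 0.

Hence the Betti numbers are b_0 = 1, b_1 = 1, b_2 = 0.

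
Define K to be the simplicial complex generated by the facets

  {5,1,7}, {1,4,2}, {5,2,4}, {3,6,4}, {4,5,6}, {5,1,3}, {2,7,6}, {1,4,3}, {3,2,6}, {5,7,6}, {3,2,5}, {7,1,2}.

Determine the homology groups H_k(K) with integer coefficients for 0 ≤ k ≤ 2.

Order the vertices as 1 < 2 < 3 < 4 < 5 < 6 < 7. Listing each simplex with vertices in this order, K has dimension 2 with simplices:

  0-simplices (7): [1], [2], [3], [4], [5], [6], [7]
  1-simplices (18): [1,2], [1,3], [1,4], [1,5], [1,7], [2,3], [2,4], [2,5], [2,6], [2,7], [3,4], [3,5], [3,6], [4,5], [4,6], [5,6], [5,7], [6,7]
  2-simplices (12): [1,2,4], [1,2,7], [1,3,4], [1,3,5], [1,5,7], [2,3,5], [2,3,6], [2,4,5], [2,6,7], [3,4,6], [4,5,6], [5,6,7]

Hence C_0 ≅ Z^7, C_1 ≅ Z^18, C_2 ≅ Z^12.

The boundary map ∂_1: C_1 → C_0 sends each edge [p,q] (with p < q) to q − p. For instance
  ∂[2,5] = [5] − [2].
This gives a 7×18 integer matrix of rank 6; reducing to Smith normal form yields diagonal entries (1,1,1,1,1,1).

Boundary ∂_2: C_2 → C_1 acts by ∂[p,q,r] = [q,r] − [p,r] + [p,q]. For instance
  ∂[3,4,6] = [4,6] − [3,6] + [3,4],
  ∂[2,6,7] = [6,7] − [2,7] + [2,6].
The 18×12 boundary matrix has rank 12 and Smith normal form diag(1,1,1,1,1,1,1,1,1,1,1,2).

From H_k ≅ ker(∂_k) / im(∂_{k+1}) we obtain:

  H_0: rank C_0 − rank ∂_1 = 7 − 6 = 1, and the invariant factors of ∂_1 are all 1, so H_0 = Z.
  H_1: rank ker ∂_1 − rank ∂_2 = (18 − 6) − 12 = 0, and ∂_2 has invariant factor 2 > 1, so H_1 = Z/2.
  H_2: rank ker ∂_2 − rank ∂_3 = (12 − 12) − 0 = 0, and there is no ∂_3, so H_2 = 0.

(K is a triangulation of the real projective plane RP^2.)

H_0 ≅ Z,  H_1 ≅ Z/2,  H_2 = 0.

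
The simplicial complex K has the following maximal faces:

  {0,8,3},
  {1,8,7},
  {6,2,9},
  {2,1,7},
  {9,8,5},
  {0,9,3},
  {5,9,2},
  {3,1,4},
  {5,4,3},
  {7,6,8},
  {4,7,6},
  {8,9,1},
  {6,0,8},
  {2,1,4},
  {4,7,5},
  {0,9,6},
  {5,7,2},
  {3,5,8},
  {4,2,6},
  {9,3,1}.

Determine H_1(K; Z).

We work with the vertex ordering 0 < 1 < 2 < 3 < 4 < 5 < 6 < 7 < 8 < 9. The simplices of K, each written with vertices in increasing order, are:

  0-simplices (10): [0], [1], [2], [3], [4], [5], [6], [7], [8], [9]
  1-simplices (30): (30 of them)
  2-simplices (20): (20 of them)

so the chain groups are C_0 ≅ Z^10, C_1 ≅ Z^30, C_2 ≅ Z^20.

∂_1: C_1 → C_0 maps an edge to its endpoints' difference, ∂[p,q] = q − p. For instance
  ∂[6,9] = [9] − [6].
This gives a 10×30 integer matrix of rank 9; reducing to Smith normal form yields diagonal entries (1,1,1,1,1,1,1,1,1).

Boundary ∂_2: C_2 → C_1 maps a triangle to the signed sum of its edges. For instance
  ∂[5,8,9] = [8,9] − [5,9] + [5,8],
  ∂[1,2,4] = [2,4] − [1,4] + [1,2].
This gives a 30×20 integer matrix of rank 20; reducing to Smith normal form yields diagonal entries (1,1,1,1,1,1,1,1,1,1,1,1,1,1,1,1,1,1,1,2).

From H_k ≅ ker(∂_k) / im(∂_{k+1}) we obtain:

  H_1: rank ker ∂_1 − rank ∂_2 = (30 − 9) − 20 = 1, and ∂_2 has invariant factor 2 > 1, so H_1 = Z ⊕ Z/2Z.

H_1 ≅ Z ⊕ Z/2Z.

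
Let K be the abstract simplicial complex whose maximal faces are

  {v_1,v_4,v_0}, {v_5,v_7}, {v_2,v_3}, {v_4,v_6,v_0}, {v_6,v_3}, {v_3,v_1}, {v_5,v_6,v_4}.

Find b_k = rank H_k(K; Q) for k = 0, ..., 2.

b_0 = 1, b_1 = 1, b_2 = 0.

K has 8 vertices, 11 edges, 3 triangles.
rank ∂_0 = 0, rank ∂_1 = 7 ⇒ b_0 = 8 − 0 − 7 = 1; all invariant factors of ∂_1 are 1 so no torsion. So H_0 ≅ Z.
rank ∂_1 = 7, rank ∂_2 = 3 ⇒ b_1 = 11 − 7 − 3 = 1; all invariant factors of ∂_2 are 1 so no torsion. So H_1 ≅ Z.
rank ∂_2 = 3, rank ∂_3 = 0 ⇒ b_2 = 3 − 3 − 0 = 0. So H_2 ≅ 0.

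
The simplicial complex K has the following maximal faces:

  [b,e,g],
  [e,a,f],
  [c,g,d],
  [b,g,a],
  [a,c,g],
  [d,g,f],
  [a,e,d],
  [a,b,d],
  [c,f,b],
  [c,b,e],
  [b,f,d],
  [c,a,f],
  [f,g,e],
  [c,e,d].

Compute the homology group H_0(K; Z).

Order the vertices as a < b < c < d < e < f < g. Listing each simplex with vertices in this order, K has dimension 2 with simplices:

  0-simplices (7): a, b, c, d, e, f, g
  1-simplices (21): ab, ac, ad, ae, af, ag, bc, bd, be, bf, bg, cd, ce, cf, cg, de, df, dg, ef, eg, fg
  2-simplices (14): abd, abg, acf, acg, ade, aef, bce, bcf, bdf, beg, cde, cdg, dfg, efg

giving chain groups C_0 ≅ Z^7, C_1 ≅ Z^21, C_2 ≅ Z^14.

The boundary map ∂_1: C_1 → C_0 maps an edge to its endpoints' difference, ∂[p,q] = q − p.
This gives a 7×21 integer matrix of rank 6; reducing to Smith normal form yields diagonal entries (1,1,1,1,1,1).

∂_2: C_2 → C_1 acts by ∂[p,q,r] = [q,r] − [p,r] + [p,q]. For instance
  ∂acf = cf − af + ac,
  ∂bcf = cf − bf + bc.
This gives a 21×14 integer matrix of rank 13; reducing to Smith normal form yields diagonal entries (1,1,1,1,1,1,1,1,1,1,1,1,1).

From H_k ≅ ker(∂_k) / im(∂_{k+1}) we obtain:

  H_0: rank C_0 − rank ∂_1 = 7 − 6 = 1, and the invariant factors of ∂_1 are all 1, so H_0 ≅ Z.

H_0 ≅ Z.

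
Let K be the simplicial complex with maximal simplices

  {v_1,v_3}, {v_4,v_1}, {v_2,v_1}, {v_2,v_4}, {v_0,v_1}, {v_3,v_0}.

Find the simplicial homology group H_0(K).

H_0 = Z.

Take the total order v_0 < v_1 < v_2 < v_3 < v_4 on the vertex set. Then K (dimension 1) consists of the simplices:

  0-simplices (5): [v_0], [v_1], [v_2], [v_3], [v_4]
  1-simplices (6): [v_0,v_1], [v_0,v_3], [v_1,v_2], [v_1,v_3], [v_1,v_4], [v_2,v_4]

giving chain groups C_0 ≅ Z^5, C_1 ≅ Z^6.

The boundary map ∂_1: C_1 → C_0 maps an edge to its endpoints' difference, ∂[p,q] = q − p. For instance
  ∂[v_1,v_2] = [v_2] − [v_1].
The 5×6 boundary matrix has rank 4 and Smith normal form diag(1,1,1,1).

Now H_k = ker ∂_k / im ∂_{k+1}, so:

  H_0: rank C_0 − rank ∂_1 = 5 − 4 = 1, and the invariant factors of ∂_1 are all 1, so H_0 = Z.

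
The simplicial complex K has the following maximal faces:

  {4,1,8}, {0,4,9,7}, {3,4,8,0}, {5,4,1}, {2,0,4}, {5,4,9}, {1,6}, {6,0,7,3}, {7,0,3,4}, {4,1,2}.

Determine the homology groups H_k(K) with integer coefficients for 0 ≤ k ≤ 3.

H_0 ≅ Z,  H_1 ≅ Z,  H_2 = 0,  H_3 = 0.

Fix the vertex order 0 < 1 < 2 < 3 < 4 < 5 < 6 < 7 < 8 < 9 and write every simplex with vertices in increasing order. Then dim K = 3 and the simplices of K are:

  0-simplices (10): [0], [1], [2], [3], [4], [5], [6], [7], [8], [9]
  1-simplices (24): (24 of them)
  2-simplices (18): [0,2,4], [0,3,4], [0,3,6], [0,3,7], [0,3,8], [0,4,7], [0,4,8], [0,4,9], [0,6,7], [0,7,9], [1,2,4], [1,4,5], [1,4,8], [3,4,7], [3,4,8], [3,6,7], [4,5,9], [4,7,9]
  3-simplices (4): [0,3,4,7], [0,3,4,8], [0,3,6,7], [0,4,7,9]

giving chain groups C_0 ≅ Z^10, C_1 ≅ Z^24, C_2 ≅ Z^18, C_3 ≅ Z^4.

∂_1: C_1 → C_0 is given by ∂[p,q] = [q] − [p].
The 10×24 boundary matrix has rank 9 and Smith normal form diag(1,1,1,1,1,1,1,1,1).

∂_2: C_2 → C_1 maps a triangle to the signed sum of its edges. For instance
  ∂[1,4,5] = [4,5] − [1,5] + [1,4],
  ∂[0,7,9] = [7,9] − [0,9] + [0,7].
This gives a 24×18 integer matrix of rank 14; reducing to Smith normal form yields diagonal entries (1,1,1,1,1,1,1,1,1,1,1,1,1,1).

The boundary map ∂_3: C_3 → C_2 sends each 3-simplex σ to the alternating sum Σ_i (−1)^i (σ with its i-th vertex removed). For instance
  ∂[0,3,6,7] = [3,6,7] − [0,6,7] + [0,3,7] − [0,3,6],
  ∂[0,4,7,9] = [4,7,9] − [0,7,9] + [0,4,9] − [0,4,7].
As a 18×4 matrix over Z this has rank 4, with invariant factors (1,1,1,1).

From H_k ≅ ker(∂_k) / im(∂_{k+1}) we obtain:

  H_0: rank C_0 − rank ∂_1 = 10 − 9 = 1, and the invariant factors of ∂_1 are all 1, so H_0 = Z.
  H_1: rank ker ∂_1 − rank ∂_2 = (24 − 9) − 14 = 1, and the invariant factors of ∂_2 are all 1, so H_1 = Z.
  H_2: rank ker ∂_2 − rank ∂_3 = (18 − 14) − 4 = 0, and the invariant factors of ∂_3 are all 1, so H_2 = 0.
  H_3: rank ker ∂_3 − rank ∂_4 = (4 − 4) − 0 = 0, and there is no ∂_4, so H_3 = 0.

As a check, the Euler characteristic is 10 − 24 + 18 − 4 = 0, which agrees with 1 − 1 + 0 − 0 = 0.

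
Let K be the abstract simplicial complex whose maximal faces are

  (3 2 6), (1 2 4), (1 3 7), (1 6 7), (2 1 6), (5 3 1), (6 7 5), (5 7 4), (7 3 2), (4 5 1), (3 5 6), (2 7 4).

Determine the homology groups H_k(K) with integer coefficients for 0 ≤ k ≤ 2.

We work with the vertex ordering 1 < 2 < 3 < 4 < 5 < 6 < 7. The simplices of K, each written with vertices in increasing order, are:

  0-simplices (7): [1], [2], [3], [4], [5], [6], [7]
  1-simplices (18): [1,2], [1,3], [1,4], [1,5], [1,6], [1,7], [2,3], [2,4], [2,6], [2,7], [3,5], [3,6], [3,7], [4,5], [4,7], [5,6], [5,7], [6,7]
  2-simplices (12): [1,2,4], [1,2,6], [1,3,5], [1,3,7], [1,4,5], [1,6,7], [2,3,6], [2,3,7], [2,4,7], [3,5,6], [4,5,7], [5,6,7]

so the chain groups are C_0 ≅ Z^7, C_1 ≅ Z^18, C_2 ≅ Z^12.

The boundary map ∂_1: C_1 → C_0 maps an edge to its endpoints' difference, ∂[p,q] = q − p. For instance
  ∂[2,3] = [3] − [2].
The 7×18 boundary matrix has rank 6 and Smith normal form diag(1,1,1,1,1,1).

Boundary ∂_2: C_2 → C_1 acts by ∂[p,q,r] = [q,r] − [p,r] + [p,q]. For instance
  ∂[2,4,7] = [4,7] − [2,7] + [2,4],
  ∂[3,5,6] = [5,6] − [3,6] + [3,5].
The resulting 18×12 matrix has rank 12, and its Smith normal form has invariant factors (1,1,1,1,1,1,1,1,1,1,1,2).

Reading off H_k = ker ∂_k / im ∂_{k+1}:

  H_0: rank C_0 − rank ∂_1 = 7 − 6 = 1, and the invariant factors of ∂_1 are all 1, so H_0 ≅ Z.
  H_1: rank ker ∂_1 − rank ∂_2 = (18 − 6) − 12 = 0, and ∂_2 has invariant factor 2 > 1, so H_1 ≅ Z_2.
  H_2: rank ker ∂_2 − rank ∂_3 = (12 − 12) − 0 = 0, and there is no ∂_3, so H_2 ≅ 0.

H_0 ≅ Z,  H_1 ≅ Z_2,  H_2 = 0.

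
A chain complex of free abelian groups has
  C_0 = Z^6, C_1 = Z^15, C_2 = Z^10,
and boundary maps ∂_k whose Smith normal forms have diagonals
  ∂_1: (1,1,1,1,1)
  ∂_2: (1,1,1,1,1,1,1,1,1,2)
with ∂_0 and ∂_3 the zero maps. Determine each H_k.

H_0 = Z,  H_1 = Z_2,  H_2 = 0.

H_0: b_0 = 6 − 0 − 5 = 1; torsion from ∂_1 factors > 1: none. So H_0 = Z.
H_1: b_1 = 15 − 5 − 10 = 0; torsion from ∂_2 factors > 1: [2]. So H_1 = Z_2.
H_2: b_2 = 10 − 10 − 0 = 0; torsion from ∂_3 factors > 1: none. So H_2 = 0.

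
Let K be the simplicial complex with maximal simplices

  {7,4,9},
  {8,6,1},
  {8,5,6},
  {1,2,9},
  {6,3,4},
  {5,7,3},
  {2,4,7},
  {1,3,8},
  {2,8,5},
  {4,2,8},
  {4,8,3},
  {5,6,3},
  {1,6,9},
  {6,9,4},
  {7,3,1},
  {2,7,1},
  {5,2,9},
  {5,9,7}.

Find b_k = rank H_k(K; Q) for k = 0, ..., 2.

b_0 = 1, b_1 = 1, b_2 = 0.

Fix the vertex order 1 < 2 < 3 < 4 < 5 < 6 < 7 < 8 < 9 and write every simplex with vertices in increasing order. Then dim K = 2 and the simplices of K are:

  0-simplices (9): [1], [2], [3], [4], [5], [6], [7], [8], [9]
  1-simplices (27): (27 of them)
  2-simplices (18): [1,2,7], [1,2,9], [1,3,7], [1,3,8], [1,6,8], [1,6,9], [2,4,7], [2,4,8], [2,5,8], [2,5,9], [3,4,6], [3,4,8], [3,5,6], [3,5,7], [4,6,9], [4,7,9], [5,6,8], [5,7,9]

giving chain groups C_0 ≅ Z^9, C_1 ≅ Z^27, C_2 ≅ Z^18.

The boundary map ∂_1: C_1 → C_0 is given by ∂[p,q] = [q] − [p]. For instance
  ∂[1,9] = [9] − [1].
The 9×27 boundary matrix has rank 8 and Smith normal form diag(1,1,1,1,1,1,1,1).

Boundary ∂_2: C_2 → C_1 sends each 2-simplex [p,q,r] to [q,r] − [p,r] + [p,q]. For instance
  ∂[5,7,9] = [7,9] − [5,9] + [5,7],
  ∂[2,5,8] = [5,8] − [2,8] + [2,5].
The resulting 27×18 matrix has rank 18, and its Smith normal form has invariant factors (1,1,1,1,1,1,1,1,1,1,1,1,1,1,1,1,1,2).

Computing H_k = (kernel of ∂_k) / (image of ∂_{k+1}):

  H_0: rank C_0 − rank ∂_1 = 9 − 8 = 1, and the invariant factors of ∂_1 are all 1, so H_0 = Z.
  H_1: rank ker ∂_1 − rank ∂_2 = (27 − 8) − 18 = 1, and ∂_2 has invariant factor 2 > 1, so H_1 = Z × Z/2.
  H_2: rank ker ∂_2 − rank ∂_3 = (18 − 18) − 0 = 0, and there is no ∂_3, so H_2 = 0.

As a check, the Euler characteristic is 9 − 27 + 18 = 0, which agrees with 1 − 1 + 0 = 0.
(K is a triangulation of the Klein bottle.)

Hence the Betti numbers are b_0 = 1, b_1 = 1, b_2 = 0.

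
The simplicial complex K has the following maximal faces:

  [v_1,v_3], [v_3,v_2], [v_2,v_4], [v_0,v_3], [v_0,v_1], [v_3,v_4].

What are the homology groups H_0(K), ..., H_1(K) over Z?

H_0 = Z,  H_1 = Z^2.

Fix the vertex order v_0 < v_1 < v_2 < v_3 < v_4 and write every simplex with vertices in increasing order. Then dim K = 1 and the simplices of K are:

  0-simplices (5): [v_0], [v_1], [v_2], [v_3], [v_4]
  1-simplices (6): [v_0,v_1], [v_0,v_3], [v_1,v_3], [v_2,v_3], [v_2,v_4], [v_3,v_4]

so the chain groups are C_0 ≅ Z^5, C_1 ≅ Z^6.

The boundary map ∂_1: C_1 → C_0 maps an edge to its endpoints' difference, ∂[p,q] = q − p. For instance
  ∂[v_0,v_3] = [v_3] − [v_0].
The resulting 5×6 matrix has rank 4, and its Smith normal form has invariant factors (1,1,1,1).

Now H_k = ker ∂_k / im ∂_{k+1}, so:

  H_0: rank C_0 − rank ∂_1 = 5 − 4 = 1, and the invariant factors of ∂_1 are all 1, so H_0 = Z.
  H_1: rank ker ∂_1 − rank ∂_2 = (6 − 4) − 0 = 2, and there is no ∂_2, so H_1 = Z^2.

As a check, the Euler characteristic is 5 − 6 = -1, which agrees with 1 − 2 = -1.
(K is a triangulation of a wedge of 2 circles.)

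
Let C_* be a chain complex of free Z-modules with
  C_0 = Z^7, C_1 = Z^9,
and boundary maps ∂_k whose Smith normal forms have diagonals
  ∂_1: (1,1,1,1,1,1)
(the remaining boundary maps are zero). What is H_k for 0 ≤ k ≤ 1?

H_0 = Z,  H_1 = Z^3.

H_0: b_0 = 7 − 0 − 6 = 1; torsion from ∂_1 factors > 1: none. So H_0 = Z.
H_1: b_1 = 9 − 6 − 0 = 3; torsion from ∂_2 factors > 1: none. So H_1 = Z^3.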